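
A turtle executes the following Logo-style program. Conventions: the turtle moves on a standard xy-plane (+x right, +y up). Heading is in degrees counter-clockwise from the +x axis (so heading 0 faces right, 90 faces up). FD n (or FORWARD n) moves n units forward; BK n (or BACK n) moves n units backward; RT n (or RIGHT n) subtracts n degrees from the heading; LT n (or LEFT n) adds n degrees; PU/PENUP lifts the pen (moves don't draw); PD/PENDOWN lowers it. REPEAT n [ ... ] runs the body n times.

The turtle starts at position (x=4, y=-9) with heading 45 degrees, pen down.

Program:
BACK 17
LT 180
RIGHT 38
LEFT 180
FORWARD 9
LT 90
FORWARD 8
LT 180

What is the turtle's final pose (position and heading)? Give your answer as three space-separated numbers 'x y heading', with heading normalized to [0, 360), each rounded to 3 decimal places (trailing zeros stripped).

Executing turtle program step by step:
Start: pos=(4,-9), heading=45, pen down
BK 17: (4,-9) -> (-8.021,-21.021) [heading=45, draw]
LT 180: heading 45 -> 225
RT 38: heading 225 -> 187
LT 180: heading 187 -> 7
FD 9: (-8.021,-21.021) -> (0.912,-19.924) [heading=7, draw]
LT 90: heading 7 -> 97
FD 8: (0.912,-19.924) -> (-0.063,-11.984) [heading=97, draw]
LT 180: heading 97 -> 277
Final: pos=(-0.063,-11.984), heading=277, 3 segment(s) drawn

Answer: -0.063 -11.984 277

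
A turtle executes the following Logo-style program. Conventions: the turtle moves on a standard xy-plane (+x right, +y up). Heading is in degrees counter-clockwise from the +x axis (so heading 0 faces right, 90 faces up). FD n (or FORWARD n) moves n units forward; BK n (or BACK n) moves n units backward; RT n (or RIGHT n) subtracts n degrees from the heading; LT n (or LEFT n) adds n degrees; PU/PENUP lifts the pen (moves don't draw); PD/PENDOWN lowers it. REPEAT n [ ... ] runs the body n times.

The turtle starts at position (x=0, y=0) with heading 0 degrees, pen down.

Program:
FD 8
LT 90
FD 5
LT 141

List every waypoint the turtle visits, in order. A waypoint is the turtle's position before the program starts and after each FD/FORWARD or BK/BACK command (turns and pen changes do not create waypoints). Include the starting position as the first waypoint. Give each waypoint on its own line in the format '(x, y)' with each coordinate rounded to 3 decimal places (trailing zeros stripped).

Executing turtle program step by step:
Start: pos=(0,0), heading=0, pen down
FD 8: (0,0) -> (8,0) [heading=0, draw]
LT 90: heading 0 -> 90
FD 5: (8,0) -> (8,5) [heading=90, draw]
LT 141: heading 90 -> 231
Final: pos=(8,5), heading=231, 2 segment(s) drawn
Waypoints (3 total):
(0, 0)
(8, 0)
(8, 5)

Answer: (0, 0)
(8, 0)
(8, 5)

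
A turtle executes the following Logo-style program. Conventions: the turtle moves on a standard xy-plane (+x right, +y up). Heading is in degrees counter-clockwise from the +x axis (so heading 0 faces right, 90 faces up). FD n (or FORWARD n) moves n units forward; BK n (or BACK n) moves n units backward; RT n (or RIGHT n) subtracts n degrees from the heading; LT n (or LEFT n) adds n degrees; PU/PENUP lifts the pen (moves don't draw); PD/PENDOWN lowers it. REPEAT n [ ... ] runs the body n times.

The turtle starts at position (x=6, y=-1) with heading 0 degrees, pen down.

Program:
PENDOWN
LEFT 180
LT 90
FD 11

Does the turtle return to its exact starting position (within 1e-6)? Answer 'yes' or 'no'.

Executing turtle program step by step:
Start: pos=(6,-1), heading=0, pen down
PD: pen down
LT 180: heading 0 -> 180
LT 90: heading 180 -> 270
FD 11: (6,-1) -> (6,-12) [heading=270, draw]
Final: pos=(6,-12), heading=270, 1 segment(s) drawn

Start position: (6, -1)
Final position: (6, -12)
Distance = 11; >= 1e-6 -> NOT closed

Answer: no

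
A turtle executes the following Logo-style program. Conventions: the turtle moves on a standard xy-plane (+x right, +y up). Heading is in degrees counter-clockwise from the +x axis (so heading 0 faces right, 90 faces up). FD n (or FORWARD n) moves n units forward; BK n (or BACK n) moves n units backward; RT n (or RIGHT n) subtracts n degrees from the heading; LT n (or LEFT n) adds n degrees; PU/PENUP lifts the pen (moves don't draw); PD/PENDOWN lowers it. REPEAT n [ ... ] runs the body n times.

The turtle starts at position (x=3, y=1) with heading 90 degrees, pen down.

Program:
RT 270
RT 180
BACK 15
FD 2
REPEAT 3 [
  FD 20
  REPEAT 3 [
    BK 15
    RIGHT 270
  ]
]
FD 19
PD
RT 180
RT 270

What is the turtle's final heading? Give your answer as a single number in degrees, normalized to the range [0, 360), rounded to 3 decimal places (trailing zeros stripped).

Answer: 0

Derivation:
Executing turtle program step by step:
Start: pos=(3,1), heading=90, pen down
RT 270: heading 90 -> 180
RT 180: heading 180 -> 0
BK 15: (3,1) -> (-12,1) [heading=0, draw]
FD 2: (-12,1) -> (-10,1) [heading=0, draw]
REPEAT 3 [
  -- iteration 1/3 --
  FD 20: (-10,1) -> (10,1) [heading=0, draw]
  REPEAT 3 [
    -- iteration 1/3 --
    BK 15: (10,1) -> (-5,1) [heading=0, draw]
    RT 270: heading 0 -> 90
    -- iteration 2/3 --
    BK 15: (-5,1) -> (-5,-14) [heading=90, draw]
    RT 270: heading 90 -> 180
    -- iteration 3/3 --
    BK 15: (-5,-14) -> (10,-14) [heading=180, draw]
    RT 270: heading 180 -> 270
  ]
  -- iteration 2/3 --
  FD 20: (10,-14) -> (10,-34) [heading=270, draw]
  REPEAT 3 [
    -- iteration 1/3 --
    BK 15: (10,-34) -> (10,-19) [heading=270, draw]
    RT 270: heading 270 -> 0
    -- iteration 2/3 --
    BK 15: (10,-19) -> (-5,-19) [heading=0, draw]
    RT 270: heading 0 -> 90
    -- iteration 3/3 --
    BK 15: (-5,-19) -> (-5,-34) [heading=90, draw]
    RT 270: heading 90 -> 180
  ]
  -- iteration 3/3 --
  FD 20: (-5,-34) -> (-25,-34) [heading=180, draw]
  REPEAT 3 [
    -- iteration 1/3 --
    BK 15: (-25,-34) -> (-10,-34) [heading=180, draw]
    RT 270: heading 180 -> 270
    -- iteration 2/3 --
    BK 15: (-10,-34) -> (-10,-19) [heading=270, draw]
    RT 270: heading 270 -> 0
    -- iteration 3/3 --
    BK 15: (-10,-19) -> (-25,-19) [heading=0, draw]
    RT 270: heading 0 -> 90
  ]
]
FD 19: (-25,-19) -> (-25,0) [heading=90, draw]
PD: pen down
RT 180: heading 90 -> 270
RT 270: heading 270 -> 0
Final: pos=(-25,0), heading=0, 15 segment(s) drawn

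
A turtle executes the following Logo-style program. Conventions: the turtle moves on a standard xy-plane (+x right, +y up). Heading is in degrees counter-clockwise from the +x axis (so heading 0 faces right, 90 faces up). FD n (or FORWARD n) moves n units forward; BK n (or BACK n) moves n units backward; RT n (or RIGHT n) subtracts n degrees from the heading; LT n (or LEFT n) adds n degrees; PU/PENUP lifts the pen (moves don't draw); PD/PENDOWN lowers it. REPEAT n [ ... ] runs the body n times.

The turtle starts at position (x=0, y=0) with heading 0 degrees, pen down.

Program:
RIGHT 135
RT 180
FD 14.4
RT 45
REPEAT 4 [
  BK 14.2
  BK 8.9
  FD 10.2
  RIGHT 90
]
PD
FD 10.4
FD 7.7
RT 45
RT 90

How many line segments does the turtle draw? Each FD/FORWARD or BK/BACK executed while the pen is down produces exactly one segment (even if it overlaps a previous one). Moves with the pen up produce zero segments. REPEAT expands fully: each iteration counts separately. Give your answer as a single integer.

Answer: 15

Derivation:
Executing turtle program step by step:
Start: pos=(0,0), heading=0, pen down
RT 135: heading 0 -> 225
RT 180: heading 225 -> 45
FD 14.4: (0,0) -> (10.182,10.182) [heading=45, draw]
RT 45: heading 45 -> 0
REPEAT 4 [
  -- iteration 1/4 --
  BK 14.2: (10.182,10.182) -> (-4.018,10.182) [heading=0, draw]
  BK 8.9: (-4.018,10.182) -> (-12.918,10.182) [heading=0, draw]
  FD 10.2: (-12.918,10.182) -> (-2.718,10.182) [heading=0, draw]
  RT 90: heading 0 -> 270
  -- iteration 2/4 --
  BK 14.2: (-2.718,10.182) -> (-2.718,24.382) [heading=270, draw]
  BK 8.9: (-2.718,24.382) -> (-2.718,33.282) [heading=270, draw]
  FD 10.2: (-2.718,33.282) -> (-2.718,23.082) [heading=270, draw]
  RT 90: heading 270 -> 180
  -- iteration 3/4 --
  BK 14.2: (-2.718,23.082) -> (11.482,23.082) [heading=180, draw]
  BK 8.9: (11.482,23.082) -> (20.382,23.082) [heading=180, draw]
  FD 10.2: (20.382,23.082) -> (10.182,23.082) [heading=180, draw]
  RT 90: heading 180 -> 90
  -- iteration 4/4 --
  BK 14.2: (10.182,23.082) -> (10.182,8.882) [heading=90, draw]
  BK 8.9: (10.182,8.882) -> (10.182,-0.018) [heading=90, draw]
  FD 10.2: (10.182,-0.018) -> (10.182,10.182) [heading=90, draw]
  RT 90: heading 90 -> 0
]
PD: pen down
FD 10.4: (10.182,10.182) -> (20.582,10.182) [heading=0, draw]
FD 7.7: (20.582,10.182) -> (28.282,10.182) [heading=0, draw]
RT 45: heading 0 -> 315
RT 90: heading 315 -> 225
Final: pos=(28.282,10.182), heading=225, 15 segment(s) drawn
Segments drawn: 15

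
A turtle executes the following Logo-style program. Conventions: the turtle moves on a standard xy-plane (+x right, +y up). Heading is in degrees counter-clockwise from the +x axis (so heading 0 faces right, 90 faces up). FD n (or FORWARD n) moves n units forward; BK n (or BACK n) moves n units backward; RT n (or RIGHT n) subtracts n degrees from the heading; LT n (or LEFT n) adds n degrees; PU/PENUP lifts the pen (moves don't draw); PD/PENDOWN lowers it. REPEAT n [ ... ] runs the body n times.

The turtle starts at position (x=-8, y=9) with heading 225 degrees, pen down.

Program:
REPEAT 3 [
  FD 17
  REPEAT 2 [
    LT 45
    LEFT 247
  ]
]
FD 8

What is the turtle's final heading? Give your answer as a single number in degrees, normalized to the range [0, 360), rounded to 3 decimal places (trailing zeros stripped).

Answer: 177

Derivation:
Executing turtle program step by step:
Start: pos=(-8,9), heading=225, pen down
REPEAT 3 [
  -- iteration 1/3 --
  FD 17: (-8,9) -> (-20.021,-3.021) [heading=225, draw]
  REPEAT 2 [
    -- iteration 1/2 --
    LT 45: heading 225 -> 270
    LT 247: heading 270 -> 157
    -- iteration 2/2 --
    LT 45: heading 157 -> 202
    LT 247: heading 202 -> 89
  ]
  -- iteration 2/3 --
  FD 17: (-20.021,-3.021) -> (-19.724,13.977) [heading=89, draw]
  REPEAT 2 [
    -- iteration 1/2 --
    LT 45: heading 89 -> 134
    LT 247: heading 134 -> 21
    -- iteration 2/2 --
    LT 45: heading 21 -> 66
    LT 247: heading 66 -> 313
  ]
  -- iteration 3/3 --
  FD 17: (-19.724,13.977) -> (-8.13,1.544) [heading=313, draw]
  REPEAT 2 [
    -- iteration 1/2 --
    LT 45: heading 313 -> 358
    LT 247: heading 358 -> 245
    -- iteration 2/2 --
    LT 45: heading 245 -> 290
    LT 247: heading 290 -> 177
  ]
]
FD 8: (-8.13,1.544) -> (-16.119,1.962) [heading=177, draw]
Final: pos=(-16.119,1.962), heading=177, 4 segment(s) drawn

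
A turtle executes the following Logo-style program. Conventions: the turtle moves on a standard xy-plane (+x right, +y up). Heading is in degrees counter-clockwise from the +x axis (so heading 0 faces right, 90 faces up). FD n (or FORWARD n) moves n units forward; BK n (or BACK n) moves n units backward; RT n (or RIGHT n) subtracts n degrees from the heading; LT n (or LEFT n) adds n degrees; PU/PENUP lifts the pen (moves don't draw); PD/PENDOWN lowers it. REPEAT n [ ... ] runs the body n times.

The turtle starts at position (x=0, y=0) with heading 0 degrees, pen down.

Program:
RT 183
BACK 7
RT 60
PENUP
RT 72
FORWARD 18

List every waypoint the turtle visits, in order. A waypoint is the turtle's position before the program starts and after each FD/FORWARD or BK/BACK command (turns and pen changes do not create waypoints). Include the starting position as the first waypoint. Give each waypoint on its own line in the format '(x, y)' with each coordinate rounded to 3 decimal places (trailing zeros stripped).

Answer: (0, 0)
(6.99, -0.366)
(19.718, 12.362)

Derivation:
Executing turtle program step by step:
Start: pos=(0,0), heading=0, pen down
RT 183: heading 0 -> 177
BK 7: (0,0) -> (6.99,-0.366) [heading=177, draw]
RT 60: heading 177 -> 117
PU: pen up
RT 72: heading 117 -> 45
FD 18: (6.99,-0.366) -> (19.718,12.362) [heading=45, move]
Final: pos=(19.718,12.362), heading=45, 1 segment(s) drawn
Waypoints (3 total):
(0, 0)
(6.99, -0.366)
(19.718, 12.362)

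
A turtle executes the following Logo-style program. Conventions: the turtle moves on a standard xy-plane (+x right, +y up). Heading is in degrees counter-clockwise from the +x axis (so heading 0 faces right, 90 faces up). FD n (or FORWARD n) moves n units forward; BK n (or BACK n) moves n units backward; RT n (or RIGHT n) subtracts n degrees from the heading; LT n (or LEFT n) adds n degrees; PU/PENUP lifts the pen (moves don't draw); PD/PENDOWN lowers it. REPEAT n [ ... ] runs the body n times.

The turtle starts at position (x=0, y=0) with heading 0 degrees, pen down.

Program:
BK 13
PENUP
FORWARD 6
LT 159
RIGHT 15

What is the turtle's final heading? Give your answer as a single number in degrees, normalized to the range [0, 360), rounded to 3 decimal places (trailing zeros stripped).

Answer: 144

Derivation:
Executing turtle program step by step:
Start: pos=(0,0), heading=0, pen down
BK 13: (0,0) -> (-13,0) [heading=0, draw]
PU: pen up
FD 6: (-13,0) -> (-7,0) [heading=0, move]
LT 159: heading 0 -> 159
RT 15: heading 159 -> 144
Final: pos=(-7,0), heading=144, 1 segment(s) drawn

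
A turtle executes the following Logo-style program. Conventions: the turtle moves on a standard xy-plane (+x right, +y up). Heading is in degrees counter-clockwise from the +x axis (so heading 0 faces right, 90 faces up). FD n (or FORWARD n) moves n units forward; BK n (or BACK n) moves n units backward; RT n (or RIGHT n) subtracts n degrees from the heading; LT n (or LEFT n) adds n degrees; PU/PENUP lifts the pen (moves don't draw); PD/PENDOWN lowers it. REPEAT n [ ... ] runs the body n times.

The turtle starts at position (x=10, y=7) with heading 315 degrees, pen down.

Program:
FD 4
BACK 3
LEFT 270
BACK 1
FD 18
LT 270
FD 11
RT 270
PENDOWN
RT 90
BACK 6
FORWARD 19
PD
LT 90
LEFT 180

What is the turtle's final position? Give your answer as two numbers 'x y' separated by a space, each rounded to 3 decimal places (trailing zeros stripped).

Answer: -18.284 11.243

Derivation:
Executing turtle program step by step:
Start: pos=(10,7), heading=315, pen down
FD 4: (10,7) -> (12.828,4.172) [heading=315, draw]
BK 3: (12.828,4.172) -> (10.707,6.293) [heading=315, draw]
LT 270: heading 315 -> 225
BK 1: (10.707,6.293) -> (11.414,7) [heading=225, draw]
FD 18: (11.414,7) -> (-1.314,-5.728) [heading=225, draw]
LT 270: heading 225 -> 135
FD 11: (-1.314,-5.728) -> (-9.092,2.05) [heading=135, draw]
RT 270: heading 135 -> 225
PD: pen down
RT 90: heading 225 -> 135
BK 6: (-9.092,2.05) -> (-4.849,-2.192) [heading=135, draw]
FD 19: (-4.849,-2.192) -> (-18.284,11.243) [heading=135, draw]
PD: pen down
LT 90: heading 135 -> 225
LT 180: heading 225 -> 45
Final: pos=(-18.284,11.243), heading=45, 7 segment(s) drawn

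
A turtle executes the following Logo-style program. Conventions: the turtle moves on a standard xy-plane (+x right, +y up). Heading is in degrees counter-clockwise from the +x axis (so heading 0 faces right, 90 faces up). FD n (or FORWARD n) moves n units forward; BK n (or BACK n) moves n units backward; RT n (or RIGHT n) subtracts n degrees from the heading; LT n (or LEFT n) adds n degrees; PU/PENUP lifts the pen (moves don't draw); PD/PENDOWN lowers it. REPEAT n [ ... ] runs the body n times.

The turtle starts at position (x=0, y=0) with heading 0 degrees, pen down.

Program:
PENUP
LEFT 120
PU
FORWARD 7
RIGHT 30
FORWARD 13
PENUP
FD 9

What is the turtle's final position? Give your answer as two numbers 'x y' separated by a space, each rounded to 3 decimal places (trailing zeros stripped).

Executing turtle program step by step:
Start: pos=(0,0), heading=0, pen down
PU: pen up
LT 120: heading 0 -> 120
PU: pen up
FD 7: (0,0) -> (-3.5,6.062) [heading=120, move]
RT 30: heading 120 -> 90
FD 13: (-3.5,6.062) -> (-3.5,19.062) [heading=90, move]
PU: pen up
FD 9: (-3.5,19.062) -> (-3.5,28.062) [heading=90, move]
Final: pos=(-3.5,28.062), heading=90, 0 segment(s) drawn

Answer: -3.5 28.062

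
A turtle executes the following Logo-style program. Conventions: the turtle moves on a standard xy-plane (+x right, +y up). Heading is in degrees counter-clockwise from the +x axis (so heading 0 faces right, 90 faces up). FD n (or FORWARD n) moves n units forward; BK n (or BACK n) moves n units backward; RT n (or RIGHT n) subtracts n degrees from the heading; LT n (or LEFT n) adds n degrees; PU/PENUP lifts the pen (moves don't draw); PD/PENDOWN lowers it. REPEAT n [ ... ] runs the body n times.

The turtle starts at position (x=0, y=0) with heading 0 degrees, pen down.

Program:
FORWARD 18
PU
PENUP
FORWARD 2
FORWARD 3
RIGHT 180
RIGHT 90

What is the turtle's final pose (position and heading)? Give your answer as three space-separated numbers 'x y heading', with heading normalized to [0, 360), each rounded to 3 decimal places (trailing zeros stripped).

Executing turtle program step by step:
Start: pos=(0,0), heading=0, pen down
FD 18: (0,0) -> (18,0) [heading=0, draw]
PU: pen up
PU: pen up
FD 2: (18,0) -> (20,0) [heading=0, move]
FD 3: (20,0) -> (23,0) [heading=0, move]
RT 180: heading 0 -> 180
RT 90: heading 180 -> 90
Final: pos=(23,0), heading=90, 1 segment(s) drawn

Answer: 23 0 90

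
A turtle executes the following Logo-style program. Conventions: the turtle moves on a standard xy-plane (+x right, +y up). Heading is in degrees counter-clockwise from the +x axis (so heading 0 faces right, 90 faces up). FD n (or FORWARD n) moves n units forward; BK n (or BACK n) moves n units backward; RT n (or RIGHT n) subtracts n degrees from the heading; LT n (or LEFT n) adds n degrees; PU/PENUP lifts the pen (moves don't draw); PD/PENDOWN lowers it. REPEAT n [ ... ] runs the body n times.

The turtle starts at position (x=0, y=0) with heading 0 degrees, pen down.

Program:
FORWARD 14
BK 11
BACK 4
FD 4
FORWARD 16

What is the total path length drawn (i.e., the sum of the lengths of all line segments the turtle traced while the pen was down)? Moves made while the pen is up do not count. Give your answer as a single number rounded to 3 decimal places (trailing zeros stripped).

Executing turtle program step by step:
Start: pos=(0,0), heading=0, pen down
FD 14: (0,0) -> (14,0) [heading=0, draw]
BK 11: (14,0) -> (3,0) [heading=0, draw]
BK 4: (3,0) -> (-1,0) [heading=0, draw]
FD 4: (-1,0) -> (3,0) [heading=0, draw]
FD 16: (3,0) -> (19,0) [heading=0, draw]
Final: pos=(19,0), heading=0, 5 segment(s) drawn

Segment lengths:
  seg 1: (0,0) -> (14,0), length = 14
  seg 2: (14,0) -> (3,0), length = 11
  seg 3: (3,0) -> (-1,0), length = 4
  seg 4: (-1,0) -> (3,0), length = 4
  seg 5: (3,0) -> (19,0), length = 16
Total = 49

Answer: 49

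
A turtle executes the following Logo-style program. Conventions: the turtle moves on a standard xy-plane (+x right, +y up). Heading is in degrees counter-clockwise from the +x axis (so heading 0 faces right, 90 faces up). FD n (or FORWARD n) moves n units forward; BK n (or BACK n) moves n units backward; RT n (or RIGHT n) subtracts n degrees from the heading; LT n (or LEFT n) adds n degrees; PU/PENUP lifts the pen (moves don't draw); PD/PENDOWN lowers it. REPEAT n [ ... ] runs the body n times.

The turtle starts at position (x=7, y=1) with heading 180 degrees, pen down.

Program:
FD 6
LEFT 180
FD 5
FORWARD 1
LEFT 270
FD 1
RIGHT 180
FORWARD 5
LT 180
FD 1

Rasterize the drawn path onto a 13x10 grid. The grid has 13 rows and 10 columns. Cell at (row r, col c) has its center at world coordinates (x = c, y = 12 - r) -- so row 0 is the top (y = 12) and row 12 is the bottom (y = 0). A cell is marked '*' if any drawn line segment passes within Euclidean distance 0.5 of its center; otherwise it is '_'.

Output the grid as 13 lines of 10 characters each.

Answer: __________
__________
__________
__________
__________
__________
__________
_______*__
_______*__
_______*__
_______*__
_*******__
_______*__

Derivation:
Segment 0: (7,1) -> (1,1)
Segment 1: (1,1) -> (6,1)
Segment 2: (6,1) -> (7,1)
Segment 3: (7,1) -> (7,-0)
Segment 4: (7,-0) -> (7,5)
Segment 5: (7,5) -> (7,4)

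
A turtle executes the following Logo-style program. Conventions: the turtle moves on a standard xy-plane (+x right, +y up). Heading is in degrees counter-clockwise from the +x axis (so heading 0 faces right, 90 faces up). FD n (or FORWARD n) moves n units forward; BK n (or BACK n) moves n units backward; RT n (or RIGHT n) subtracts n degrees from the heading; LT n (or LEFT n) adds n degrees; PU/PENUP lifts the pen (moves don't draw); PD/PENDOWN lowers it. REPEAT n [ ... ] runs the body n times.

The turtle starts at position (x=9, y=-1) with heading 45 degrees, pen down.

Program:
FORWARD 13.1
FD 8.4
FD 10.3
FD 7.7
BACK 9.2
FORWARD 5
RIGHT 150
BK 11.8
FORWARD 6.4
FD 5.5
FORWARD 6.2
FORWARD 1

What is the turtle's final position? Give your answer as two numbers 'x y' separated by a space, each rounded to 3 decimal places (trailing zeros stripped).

Answer: 32.071 16.91

Derivation:
Executing turtle program step by step:
Start: pos=(9,-1), heading=45, pen down
FD 13.1: (9,-1) -> (18.263,8.263) [heading=45, draw]
FD 8.4: (18.263,8.263) -> (24.203,14.203) [heading=45, draw]
FD 10.3: (24.203,14.203) -> (31.486,21.486) [heading=45, draw]
FD 7.7: (31.486,21.486) -> (36.931,26.931) [heading=45, draw]
BK 9.2: (36.931,26.931) -> (30.425,20.425) [heading=45, draw]
FD 5: (30.425,20.425) -> (33.961,23.961) [heading=45, draw]
RT 150: heading 45 -> 255
BK 11.8: (33.961,23.961) -> (37.015,35.359) [heading=255, draw]
FD 6.4: (37.015,35.359) -> (35.358,29.177) [heading=255, draw]
FD 5.5: (35.358,29.177) -> (33.935,23.864) [heading=255, draw]
FD 6.2: (33.935,23.864) -> (32.33,17.876) [heading=255, draw]
FD 1: (32.33,17.876) -> (32.071,16.91) [heading=255, draw]
Final: pos=(32.071,16.91), heading=255, 11 segment(s) drawn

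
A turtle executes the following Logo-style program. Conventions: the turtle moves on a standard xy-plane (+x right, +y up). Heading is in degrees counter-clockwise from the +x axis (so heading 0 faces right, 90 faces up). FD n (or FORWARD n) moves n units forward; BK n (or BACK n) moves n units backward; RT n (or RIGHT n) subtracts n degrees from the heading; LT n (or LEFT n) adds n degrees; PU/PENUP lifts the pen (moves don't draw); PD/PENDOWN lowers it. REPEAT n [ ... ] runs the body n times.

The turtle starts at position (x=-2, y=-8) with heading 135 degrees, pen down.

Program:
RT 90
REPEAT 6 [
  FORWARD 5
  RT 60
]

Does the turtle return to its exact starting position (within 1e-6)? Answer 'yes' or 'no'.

Executing turtle program step by step:
Start: pos=(-2,-8), heading=135, pen down
RT 90: heading 135 -> 45
REPEAT 6 [
  -- iteration 1/6 --
  FD 5: (-2,-8) -> (1.536,-4.464) [heading=45, draw]
  RT 60: heading 45 -> 345
  -- iteration 2/6 --
  FD 5: (1.536,-4.464) -> (6.365,-5.759) [heading=345, draw]
  RT 60: heading 345 -> 285
  -- iteration 3/6 --
  FD 5: (6.365,-5.759) -> (7.659,-10.588) [heading=285, draw]
  RT 60: heading 285 -> 225
  -- iteration 4/6 --
  FD 5: (7.659,-10.588) -> (4.124,-14.124) [heading=225, draw]
  RT 60: heading 225 -> 165
  -- iteration 5/6 --
  FD 5: (4.124,-14.124) -> (-0.706,-12.83) [heading=165, draw]
  RT 60: heading 165 -> 105
  -- iteration 6/6 --
  FD 5: (-0.706,-12.83) -> (-2,-8) [heading=105, draw]
  RT 60: heading 105 -> 45
]
Final: pos=(-2,-8), heading=45, 6 segment(s) drawn

Start position: (-2, -8)
Final position: (-2, -8)
Distance = 0; < 1e-6 -> CLOSED

Answer: yes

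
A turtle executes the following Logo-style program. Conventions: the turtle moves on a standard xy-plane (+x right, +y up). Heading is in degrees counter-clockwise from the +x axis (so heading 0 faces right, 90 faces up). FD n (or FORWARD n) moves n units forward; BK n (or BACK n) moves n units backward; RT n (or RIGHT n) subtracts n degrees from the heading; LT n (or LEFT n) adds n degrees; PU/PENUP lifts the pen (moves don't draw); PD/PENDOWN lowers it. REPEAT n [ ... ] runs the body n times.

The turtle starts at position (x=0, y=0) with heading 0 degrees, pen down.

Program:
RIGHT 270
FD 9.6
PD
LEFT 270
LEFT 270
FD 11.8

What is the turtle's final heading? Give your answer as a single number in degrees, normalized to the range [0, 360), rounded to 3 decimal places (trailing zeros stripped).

Answer: 270

Derivation:
Executing turtle program step by step:
Start: pos=(0,0), heading=0, pen down
RT 270: heading 0 -> 90
FD 9.6: (0,0) -> (0,9.6) [heading=90, draw]
PD: pen down
LT 270: heading 90 -> 0
LT 270: heading 0 -> 270
FD 11.8: (0,9.6) -> (0,-2.2) [heading=270, draw]
Final: pos=(0,-2.2), heading=270, 2 segment(s) drawn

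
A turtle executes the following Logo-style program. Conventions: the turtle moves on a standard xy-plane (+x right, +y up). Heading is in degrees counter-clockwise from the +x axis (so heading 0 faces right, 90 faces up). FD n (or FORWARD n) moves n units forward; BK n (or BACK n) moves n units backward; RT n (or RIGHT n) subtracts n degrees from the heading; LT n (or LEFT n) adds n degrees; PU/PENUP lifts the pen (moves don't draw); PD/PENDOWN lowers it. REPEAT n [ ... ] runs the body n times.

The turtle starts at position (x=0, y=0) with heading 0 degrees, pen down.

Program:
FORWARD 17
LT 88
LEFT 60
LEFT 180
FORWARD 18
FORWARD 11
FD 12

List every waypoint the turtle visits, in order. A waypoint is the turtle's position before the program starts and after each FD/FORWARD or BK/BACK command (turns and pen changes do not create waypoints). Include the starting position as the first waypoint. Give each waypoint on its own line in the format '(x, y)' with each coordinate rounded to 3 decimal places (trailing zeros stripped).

Executing turtle program step by step:
Start: pos=(0,0), heading=0, pen down
FD 17: (0,0) -> (17,0) [heading=0, draw]
LT 88: heading 0 -> 88
LT 60: heading 88 -> 148
LT 180: heading 148 -> 328
FD 18: (17,0) -> (32.265,-9.539) [heading=328, draw]
FD 11: (32.265,-9.539) -> (41.593,-15.368) [heading=328, draw]
FD 12: (41.593,-15.368) -> (51.77,-21.727) [heading=328, draw]
Final: pos=(51.77,-21.727), heading=328, 4 segment(s) drawn
Waypoints (5 total):
(0, 0)
(17, 0)
(32.265, -9.539)
(41.593, -15.368)
(51.77, -21.727)

Answer: (0, 0)
(17, 0)
(32.265, -9.539)
(41.593, -15.368)
(51.77, -21.727)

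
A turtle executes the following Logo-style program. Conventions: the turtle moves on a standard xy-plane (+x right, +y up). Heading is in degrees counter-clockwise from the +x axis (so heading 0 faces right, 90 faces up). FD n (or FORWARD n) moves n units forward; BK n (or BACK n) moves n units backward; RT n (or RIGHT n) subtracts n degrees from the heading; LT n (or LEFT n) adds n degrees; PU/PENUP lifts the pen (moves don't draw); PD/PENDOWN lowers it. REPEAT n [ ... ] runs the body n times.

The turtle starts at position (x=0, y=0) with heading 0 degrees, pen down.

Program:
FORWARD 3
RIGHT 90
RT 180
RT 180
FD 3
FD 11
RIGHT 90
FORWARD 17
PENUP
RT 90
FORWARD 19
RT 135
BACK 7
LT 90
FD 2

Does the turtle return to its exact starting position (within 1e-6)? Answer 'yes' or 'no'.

Executing turtle program step by step:
Start: pos=(0,0), heading=0, pen down
FD 3: (0,0) -> (3,0) [heading=0, draw]
RT 90: heading 0 -> 270
RT 180: heading 270 -> 90
RT 180: heading 90 -> 270
FD 3: (3,0) -> (3,-3) [heading=270, draw]
FD 11: (3,-3) -> (3,-14) [heading=270, draw]
RT 90: heading 270 -> 180
FD 17: (3,-14) -> (-14,-14) [heading=180, draw]
PU: pen up
RT 90: heading 180 -> 90
FD 19: (-14,-14) -> (-14,5) [heading=90, move]
RT 135: heading 90 -> 315
BK 7: (-14,5) -> (-18.95,9.95) [heading=315, move]
LT 90: heading 315 -> 45
FD 2: (-18.95,9.95) -> (-17.536,11.364) [heading=45, move]
Final: pos=(-17.536,11.364), heading=45, 4 segment(s) drawn

Start position: (0, 0)
Final position: (-17.536, 11.364)
Distance = 20.896; >= 1e-6 -> NOT closed

Answer: no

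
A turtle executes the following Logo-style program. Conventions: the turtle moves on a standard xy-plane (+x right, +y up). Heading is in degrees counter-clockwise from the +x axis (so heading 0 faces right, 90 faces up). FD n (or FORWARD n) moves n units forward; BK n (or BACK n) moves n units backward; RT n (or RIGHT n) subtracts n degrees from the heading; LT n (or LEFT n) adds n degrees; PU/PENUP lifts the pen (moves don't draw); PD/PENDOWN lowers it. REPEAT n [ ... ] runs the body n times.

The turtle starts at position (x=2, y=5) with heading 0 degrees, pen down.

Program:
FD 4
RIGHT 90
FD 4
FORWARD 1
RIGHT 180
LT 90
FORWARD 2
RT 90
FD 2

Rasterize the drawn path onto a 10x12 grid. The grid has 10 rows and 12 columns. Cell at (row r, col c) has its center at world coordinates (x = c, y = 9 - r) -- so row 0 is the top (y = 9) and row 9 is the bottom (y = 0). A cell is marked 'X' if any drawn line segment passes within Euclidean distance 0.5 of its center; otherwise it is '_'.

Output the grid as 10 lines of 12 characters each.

Segment 0: (2,5) -> (6,5)
Segment 1: (6,5) -> (6,1)
Segment 2: (6,1) -> (6,0)
Segment 3: (6,0) -> (4,-0)
Segment 4: (4,-0) -> (4,2)

Answer: ____________
____________
____________
____________
__XXXXX_____
______X_____
______X_____
____X_X_____
____X_X_____
____XXX_____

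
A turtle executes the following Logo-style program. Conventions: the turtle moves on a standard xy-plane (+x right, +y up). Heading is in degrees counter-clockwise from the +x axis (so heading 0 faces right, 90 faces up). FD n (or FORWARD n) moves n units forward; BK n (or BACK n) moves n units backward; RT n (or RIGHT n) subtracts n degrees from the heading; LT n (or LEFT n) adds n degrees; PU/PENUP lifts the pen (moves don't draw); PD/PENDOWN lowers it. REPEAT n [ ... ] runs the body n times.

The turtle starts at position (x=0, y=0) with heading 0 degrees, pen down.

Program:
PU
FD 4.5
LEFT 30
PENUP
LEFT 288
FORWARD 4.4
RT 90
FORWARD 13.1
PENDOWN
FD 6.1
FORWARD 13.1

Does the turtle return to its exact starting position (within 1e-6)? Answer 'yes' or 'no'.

Answer: no

Derivation:
Executing turtle program step by step:
Start: pos=(0,0), heading=0, pen down
PU: pen up
FD 4.5: (0,0) -> (4.5,0) [heading=0, move]
LT 30: heading 0 -> 30
PU: pen up
LT 288: heading 30 -> 318
FD 4.4: (4.5,0) -> (7.77,-2.944) [heading=318, move]
RT 90: heading 318 -> 228
FD 13.1: (7.77,-2.944) -> (-0.996,-12.679) [heading=228, move]
PD: pen down
FD 6.1: (-0.996,-12.679) -> (-5.077,-17.213) [heading=228, draw]
FD 13.1: (-5.077,-17.213) -> (-13.843,-26.948) [heading=228, draw]
Final: pos=(-13.843,-26.948), heading=228, 2 segment(s) drawn

Start position: (0, 0)
Final position: (-13.843, -26.948)
Distance = 30.295; >= 1e-6 -> NOT closed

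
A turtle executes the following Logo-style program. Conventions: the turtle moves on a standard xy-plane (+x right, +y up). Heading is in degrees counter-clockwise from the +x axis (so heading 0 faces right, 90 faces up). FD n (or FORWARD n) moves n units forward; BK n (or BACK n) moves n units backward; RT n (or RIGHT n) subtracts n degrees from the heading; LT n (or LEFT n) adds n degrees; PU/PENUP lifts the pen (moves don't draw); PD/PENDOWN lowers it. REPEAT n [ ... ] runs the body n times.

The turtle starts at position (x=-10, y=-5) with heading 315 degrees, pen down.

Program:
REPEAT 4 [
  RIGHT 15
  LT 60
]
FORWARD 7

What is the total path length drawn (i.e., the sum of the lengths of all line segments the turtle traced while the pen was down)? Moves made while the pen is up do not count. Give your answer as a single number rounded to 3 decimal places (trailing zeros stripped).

Answer: 7

Derivation:
Executing turtle program step by step:
Start: pos=(-10,-5), heading=315, pen down
REPEAT 4 [
  -- iteration 1/4 --
  RT 15: heading 315 -> 300
  LT 60: heading 300 -> 0
  -- iteration 2/4 --
  RT 15: heading 0 -> 345
  LT 60: heading 345 -> 45
  -- iteration 3/4 --
  RT 15: heading 45 -> 30
  LT 60: heading 30 -> 90
  -- iteration 4/4 --
  RT 15: heading 90 -> 75
  LT 60: heading 75 -> 135
]
FD 7: (-10,-5) -> (-14.95,-0.05) [heading=135, draw]
Final: pos=(-14.95,-0.05), heading=135, 1 segment(s) drawn

Segment lengths:
  seg 1: (-10,-5) -> (-14.95,-0.05), length = 7
Total = 7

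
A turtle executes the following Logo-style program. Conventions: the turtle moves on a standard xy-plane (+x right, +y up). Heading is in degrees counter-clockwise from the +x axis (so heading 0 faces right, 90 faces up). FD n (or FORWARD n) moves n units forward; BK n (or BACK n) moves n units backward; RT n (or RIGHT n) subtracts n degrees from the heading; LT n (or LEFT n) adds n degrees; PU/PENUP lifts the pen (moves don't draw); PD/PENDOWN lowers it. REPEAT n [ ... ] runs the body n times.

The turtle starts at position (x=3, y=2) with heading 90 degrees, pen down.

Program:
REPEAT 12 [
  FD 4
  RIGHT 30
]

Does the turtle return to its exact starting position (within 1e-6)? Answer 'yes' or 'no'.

Answer: yes

Derivation:
Executing turtle program step by step:
Start: pos=(3,2), heading=90, pen down
REPEAT 12 [
  -- iteration 1/12 --
  FD 4: (3,2) -> (3,6) [heading=90, draw]
  RT 30: heading 90 -> 60
  -- iteration 2/12 --
  FD 4: (3,6) -> (5,9.464) [heading=60, draw]
  RT 30: heading 60 -> 30
  -- iteration 3/12 --
  FD 4: (5,9.464) -> (8.464,11.464) [heading=30, draw]
  RT 30: heading 30 -> 0
  -- iteration 4/12 --
  FD 4: (8.464,11.464) -> (12.464,11.464) [heading=0, draw]
  RT 30: heading 0 -> 330
  -- iteration 5/12 --
  FD 4: (12.464,11.464) -> (15.928,9.464) [heading=330, draw]
  RT 30: heading 330 -> 300
  -- iteration 6/12 --
  FD 4: (15.928,9.464) -> (17.928,6) [heading=300, draw]
  RT 30: heading 300 -> 270
  -- iteration 7/12 --
  FD 4: (17.928,6) -> (17.928,2) [heading=270, draw]
  RT 30: heading 270 -> 240
  -- iteration 8/12 --
  FD 4: (17.928,2) -> (15.928,-1.464) [heading=240, draw]
  RT 30: heading 240 -> 210
  -- iteration 9/12 --
  FD 4: (15.928,-1.464) -> (12.464,-3.464) [heading=210, draw]
  RT 30: heading 210 -> 180
  -- iteration 10/12 --
  FD 4: (12.464,-3.464) -> (8.464,-3.464) [heading=180, draw]
  RT 30: heading 180 -> 150
  -- iteration 11/12 --
  FD 4: (8.464,-3.464) -> (5,-1.464) [heading=150, draw]
  RT 30: heading 150 -> 120
  -- iteration 12/12 --
  FD 4: (5,-1.464) -> (3,2) [heading=120, draw]
  RT 30: heading 120 -> 90
]
Final: pos=(3,2), heading=90, 12 segment(s) drawn

Start position: (3, 2)
Final position: (3, 2)
Distance = 0; < 1e-6 -> CLOSED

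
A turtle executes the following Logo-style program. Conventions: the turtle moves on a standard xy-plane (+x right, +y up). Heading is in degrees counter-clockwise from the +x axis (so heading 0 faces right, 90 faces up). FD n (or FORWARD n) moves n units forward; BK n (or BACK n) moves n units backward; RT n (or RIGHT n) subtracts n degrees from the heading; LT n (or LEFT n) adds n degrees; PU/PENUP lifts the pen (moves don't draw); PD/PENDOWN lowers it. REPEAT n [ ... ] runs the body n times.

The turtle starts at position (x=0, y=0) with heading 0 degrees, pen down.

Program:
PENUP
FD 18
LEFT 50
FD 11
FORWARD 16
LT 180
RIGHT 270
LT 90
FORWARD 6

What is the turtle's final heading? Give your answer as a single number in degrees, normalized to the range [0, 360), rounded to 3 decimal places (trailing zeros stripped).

Executing turtle program step by step:
Start: pos=(0,0), heading=0, pen down
PU: pen up
FD 18: (0,0) -> (18,0) [heading=0, move]
LT 50: heading 0 -> 50
FD 11: (18,0) -> (25.071,8.426) [heading=50, move]
FD 16: (25.071,8.426) -> (35.355,20.683) [heading=50, move]
LT 180: heading 50 -> 230
RT 270: heading 230 -> 320
LT 90: heading 320 -> 50
FD 6: (35.355,20.683) -> (39.212,25.279) [heading=50, move]
Final: pos=(39.212,25.279), heading=50, 0 segment(s) drawn

Answer: 50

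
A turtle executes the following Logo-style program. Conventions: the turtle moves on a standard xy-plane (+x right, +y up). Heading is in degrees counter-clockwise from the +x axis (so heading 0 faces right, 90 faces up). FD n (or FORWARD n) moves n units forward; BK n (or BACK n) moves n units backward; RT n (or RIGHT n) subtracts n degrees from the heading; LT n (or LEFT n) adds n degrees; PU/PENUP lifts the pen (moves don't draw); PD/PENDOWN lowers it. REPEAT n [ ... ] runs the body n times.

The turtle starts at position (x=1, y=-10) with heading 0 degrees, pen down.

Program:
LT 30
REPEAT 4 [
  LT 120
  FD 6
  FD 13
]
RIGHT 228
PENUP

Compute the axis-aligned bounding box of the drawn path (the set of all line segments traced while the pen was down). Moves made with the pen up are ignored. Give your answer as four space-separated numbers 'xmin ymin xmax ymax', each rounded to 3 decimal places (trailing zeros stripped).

Executing turtle program step by step:
Start: pos=(1,-10), heading=0, pen down
LT 30: heading 0 -> 30
REPEAT 4 [
  -- iteration 1/4 --
  LT 120: heading 30 -> 150
  FD 6: (1,-10) -> (-4.196,-7) [heading=150, draw]
  FD 13: (-4.196,-7) -> (-15.454,-0.5) [heading=150, draw]
  -- iteration 2/4 --
  LT 120: heading 150 -> 270
  FD 6: (-15.454,-0.5) -> (-15.454,-6.5) [heading=270, draw]
  FD 13: (-15.454,-6.5) -> (-15.454,-19.5) [heading=270, draw]
  -- iteration 3/4 --
  LT 120: heading 270 -> 30
  FD 6: (-15.454,-19.5) -> (-10.258,-16.5) [heading=30, draw]
  FD 13: (-10.258,-16.5) -> (1,-10) [heading=30, draw]
  -- iteration 4/4 --
  LT 120: heading 30 -> 150
  FD 6: (1,-10) -> (-4.196,-7) [heading=150, draw]
  FD 13: (-4.196,-7) -> (-15.454,-0.5) [heading=150, draw]
]
RT 228: heading 150 -> 282
PU: pen up
Final: pos=(-15.454,-0.5), heading=282, 8 segment(s) drawn

Segment endpoints: x in {-15.454, -15.454, -15.454, -15.454, -10.258, -4.196, -4.196, 1, 1}, y in {-19.5, -16.5, -10, -7, -7, -6.5, -0.5, -0.5}
xmin=-15.454, ymin=-19.5, xmax=1, ymax=-0.5

Answer: -15.454 -19.5 1 -0.5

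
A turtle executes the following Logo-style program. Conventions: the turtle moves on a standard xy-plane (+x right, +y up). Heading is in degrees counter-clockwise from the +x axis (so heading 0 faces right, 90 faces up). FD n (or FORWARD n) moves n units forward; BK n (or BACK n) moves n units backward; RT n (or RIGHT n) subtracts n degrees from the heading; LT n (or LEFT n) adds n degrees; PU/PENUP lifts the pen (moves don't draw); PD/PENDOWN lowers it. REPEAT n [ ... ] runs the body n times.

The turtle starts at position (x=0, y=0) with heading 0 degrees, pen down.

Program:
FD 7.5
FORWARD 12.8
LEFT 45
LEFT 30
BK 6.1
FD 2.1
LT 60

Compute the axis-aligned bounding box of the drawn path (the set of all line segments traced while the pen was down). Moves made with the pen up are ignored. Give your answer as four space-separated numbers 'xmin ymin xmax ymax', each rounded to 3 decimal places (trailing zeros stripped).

Executing turtle program step by step:
Start: pos=(0,0), heading=0, pen down
FD 7.5: (0,0) -> (7.5,0) [heading=0, draw]
FD 12.8: (7.5,0) -> (20.3,0) [heading=0, draw]
LT 45: heading 0 -> 45
LT 30: heading 45 -> 75
BK 6.1: (20.3,0) -> (18.721,-5.892) [heading=75, draw]
FD 2.1: (18.721,-5.892) -> (19.265,-3.864) [heading=75, draw]
LT 60: heading 75 -> 135
Final: pos=(19.265,-3.864), heading=135, 4 segment(s) drawn

Segment endpoints: x in {0, 7.5, 18.721, 19.265, 20.3}, y in {-5.892, -3.864, 0}
xmin=0, ymin=-5.892, xmax=20.3, ymax=0

Answer: 0 -5.892 20.3 0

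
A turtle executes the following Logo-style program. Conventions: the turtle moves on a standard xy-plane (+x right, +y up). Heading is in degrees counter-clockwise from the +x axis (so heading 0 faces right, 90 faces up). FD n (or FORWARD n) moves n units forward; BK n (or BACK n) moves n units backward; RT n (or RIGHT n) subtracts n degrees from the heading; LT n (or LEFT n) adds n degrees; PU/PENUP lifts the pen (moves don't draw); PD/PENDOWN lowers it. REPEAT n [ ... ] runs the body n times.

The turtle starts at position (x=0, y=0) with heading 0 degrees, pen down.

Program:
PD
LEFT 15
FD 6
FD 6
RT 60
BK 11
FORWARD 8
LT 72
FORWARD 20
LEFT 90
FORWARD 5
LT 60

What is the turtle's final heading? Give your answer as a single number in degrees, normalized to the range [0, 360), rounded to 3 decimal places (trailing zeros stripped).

Executing turtle program step by step:
Start: pos=(0,0), heading=0, pen down
PD: pen down
LT 15: heading 0 -> 15
FD 6: (0,0) -> (5.796,1.553) [heading=15, draw]
FD 6: (5.796,1.553) -> (11.591,3.106) [heading=15, draw]
RT 60: heading 15 -> 315
BK 11: (11.591,3.106) -> (3.813,10.884) [heading=315, draw]
FD 8: (3.813,10.884) -> (9.47,5.227) [heading=315, draw]
LT 72: heading 315 -> 27
FD 20: (9.47,5.227) -> (27.29,14.307) [heading=27, draw]
LT 90: heading 27 -> 117
FD 5: (27.29,14.307) -> (25.02,18.762) [heading=117, draw]
LT 60: heading 117 -> 177
Final: pos=(25.02,18.762), heading=177, 6 segment(s) drawn

Answer: 177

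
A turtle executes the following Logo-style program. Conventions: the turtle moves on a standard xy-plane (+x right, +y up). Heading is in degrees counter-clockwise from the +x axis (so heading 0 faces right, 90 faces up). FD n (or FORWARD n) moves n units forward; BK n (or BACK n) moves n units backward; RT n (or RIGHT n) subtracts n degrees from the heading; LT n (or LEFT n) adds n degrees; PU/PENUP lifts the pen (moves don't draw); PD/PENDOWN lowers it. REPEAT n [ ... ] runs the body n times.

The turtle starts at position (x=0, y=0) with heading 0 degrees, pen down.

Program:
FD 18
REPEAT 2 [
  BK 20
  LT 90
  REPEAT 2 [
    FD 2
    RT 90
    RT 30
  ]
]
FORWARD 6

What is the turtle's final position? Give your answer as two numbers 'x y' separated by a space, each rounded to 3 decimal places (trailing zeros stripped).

Executing turtle program step by step:
Start: pos=(0,0), heading=0, pen down
FD 18: (0,0) -> (18,0) [heading=0, draw]
REPEAT 2 [
  -- iteration 1/2 --
  BK 20: (18,0) -> (-2,0) [heading=0, draw]
  LT 90: heading 0 -> 90
  REPEAT 2 [
    -- iteration 1/2 --
    FD 2: (-2,0) -> (-2,2) [heading=90, draw]
    RT 90: heading 90 -> 0
    RT 30: heading 0 -> 330
    -- iteration 2/2 --
    FD 2: (-2,2) -> (-0.268,1) [heading=330, draw]
    RT 90: heading 330 -> 240
    RT 30: heading 240 -> 210
  ]
  -- iteration 2/2 --
  BK 20: (-0.268,1) -> (17.053,11) [heading=210, draw]
  LT 90: heading 210 -> 300
  REPEAT 2 [
    -- iteration 1/2 --
    FD 2: (17.053,11) -> (18.053,9.268) [heading=300, draw]
    RT 90: heading 300 -> 210
    RT 30: heading 210 -> 180
    -- iteration 2/2 --
    FD 2: (18.053,9.268) -> (16.053,9.268) [heading=180, draw]
    RT 90: heading 180 -> 90
    RT 30: heading 90 -> 60
  ]
]
FD 6: (16.053,9.268) -> (19.053,14.464) [heading=60, draw]
Final: pos=(19.053,14.464), heading=60, 8 segment(s) drawn

Answer: 19.053 14.464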